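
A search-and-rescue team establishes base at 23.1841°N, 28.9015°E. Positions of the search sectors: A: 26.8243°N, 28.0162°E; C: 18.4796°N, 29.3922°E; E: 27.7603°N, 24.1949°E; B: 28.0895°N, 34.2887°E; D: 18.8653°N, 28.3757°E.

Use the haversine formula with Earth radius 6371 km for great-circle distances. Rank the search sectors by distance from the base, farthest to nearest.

Distances from the base:
B 28.0895°N, 34.2887°E: 767.4 km
E 27.7603°N, 24.1949°E: 694.2 km
C 18.4796°N, 29.3922°E: 525.6 km
D 18.8653°N, 28.3757°E: 483.3 km
A 26.8243°N, 28.0162°E: 414.5 km

B, E, C, D, A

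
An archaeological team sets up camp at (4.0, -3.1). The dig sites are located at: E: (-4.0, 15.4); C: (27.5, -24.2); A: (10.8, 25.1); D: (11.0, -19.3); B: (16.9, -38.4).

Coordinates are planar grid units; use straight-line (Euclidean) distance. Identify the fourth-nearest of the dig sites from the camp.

Distances from the camp ((4.0, -3.1)):
D: 17.6
E: 20.2
A: 29.0
C: 31.6
B: 37.6
The fourth-nearest is C at 31.6.

C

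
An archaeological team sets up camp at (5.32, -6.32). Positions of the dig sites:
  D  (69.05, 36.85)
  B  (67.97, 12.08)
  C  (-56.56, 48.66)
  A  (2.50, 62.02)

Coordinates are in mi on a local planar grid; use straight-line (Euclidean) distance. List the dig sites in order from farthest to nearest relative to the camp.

C, D, A, B

Computing each straight-line distance from (5.32, -6.32):
C (-56.56, 48.66): 82.8 mi
D (69.05, 36.85): 77.0 mi
A (2.50, 62.02): 68.4 mi
B (67.97, 12.08): 65.3 mi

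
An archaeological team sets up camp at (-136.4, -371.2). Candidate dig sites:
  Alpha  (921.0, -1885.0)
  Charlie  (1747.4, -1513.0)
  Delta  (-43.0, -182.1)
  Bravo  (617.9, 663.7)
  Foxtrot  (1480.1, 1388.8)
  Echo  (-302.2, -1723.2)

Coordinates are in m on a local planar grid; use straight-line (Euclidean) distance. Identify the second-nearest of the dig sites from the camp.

Bravo

Distances from the camp ((-136.4, -371.2)):
Delta: 210.9 m
Bravo: 1280.6 m
Echo: 1362.1 m
Alpha: 1846.5 m
Charlie: 2202.8 m
Foxtrot: 2389.7 m
The second-nearest is Bravo at 1280.6 m.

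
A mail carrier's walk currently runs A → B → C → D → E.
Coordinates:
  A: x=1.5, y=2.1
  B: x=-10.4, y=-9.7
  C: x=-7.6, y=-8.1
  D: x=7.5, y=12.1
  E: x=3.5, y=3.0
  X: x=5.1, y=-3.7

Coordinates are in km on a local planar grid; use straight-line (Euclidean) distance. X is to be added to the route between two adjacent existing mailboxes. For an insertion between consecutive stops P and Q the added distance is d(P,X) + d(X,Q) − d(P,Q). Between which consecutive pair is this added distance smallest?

Added distance for inserting X between each consecutive pair:
A–B: 6.7 km
B–C: 26.8 km
C–D: 4.2 km
D–E: 12.9 km
Smallest added distance is 4.2 km, inserting between C and D.

between C and D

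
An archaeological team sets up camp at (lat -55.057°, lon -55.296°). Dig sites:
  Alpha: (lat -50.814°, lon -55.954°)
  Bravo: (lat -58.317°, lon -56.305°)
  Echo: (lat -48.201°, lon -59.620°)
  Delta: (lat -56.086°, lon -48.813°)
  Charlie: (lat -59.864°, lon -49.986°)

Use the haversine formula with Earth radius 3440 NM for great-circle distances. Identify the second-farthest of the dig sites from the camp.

Charlie

Distance to each, sorted:
Echo: 441.8 NM
Charlie: 335.5 NM
Alpha: 255.9 NM
Delta: 228.5 NM
Bravo: 198.5 NM
The second-farthest is Charlie at 335.5 NM.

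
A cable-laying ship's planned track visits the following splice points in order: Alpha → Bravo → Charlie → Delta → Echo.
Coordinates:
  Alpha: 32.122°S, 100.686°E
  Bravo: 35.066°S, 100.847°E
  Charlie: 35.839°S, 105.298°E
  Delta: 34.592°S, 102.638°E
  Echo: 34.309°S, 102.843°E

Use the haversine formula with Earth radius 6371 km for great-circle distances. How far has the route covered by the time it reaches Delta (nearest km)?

1018 km

Leg distances:
Alpha→Bravo: 327.7 km  (cumulative 327.7 km)
Bravo→Charlie: 412.2 km  (cumulative 739.9 km)
Charlie→Delta: 278.6 km  (cumulative 1018.5 km)
Cumulative distance at Delta ≈ 1018 km.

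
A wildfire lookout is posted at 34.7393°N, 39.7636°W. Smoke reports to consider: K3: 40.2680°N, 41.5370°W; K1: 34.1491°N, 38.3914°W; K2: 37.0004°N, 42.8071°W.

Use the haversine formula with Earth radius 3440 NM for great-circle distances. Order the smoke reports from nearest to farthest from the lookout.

Distances from the lookout:
K1 34.1491°N, 38.3914°W: 76.6 NM
K2 37.0004°N, 42.8071°W: 200.9 NM
K3 40.2680°N, 41.5370°W: 342.5 NM

K1, K2, K3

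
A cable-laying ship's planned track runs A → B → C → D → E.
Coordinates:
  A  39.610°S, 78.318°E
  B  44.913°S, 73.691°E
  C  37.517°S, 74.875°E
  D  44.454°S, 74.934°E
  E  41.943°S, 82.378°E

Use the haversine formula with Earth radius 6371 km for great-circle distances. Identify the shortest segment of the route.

D–E

Leg distances:
A→B: 701.6 km
B→C: 828.3 km
C→D: 771.4 km
D→E: 664.5 km
The shortest leg is D–E at 664.5 km.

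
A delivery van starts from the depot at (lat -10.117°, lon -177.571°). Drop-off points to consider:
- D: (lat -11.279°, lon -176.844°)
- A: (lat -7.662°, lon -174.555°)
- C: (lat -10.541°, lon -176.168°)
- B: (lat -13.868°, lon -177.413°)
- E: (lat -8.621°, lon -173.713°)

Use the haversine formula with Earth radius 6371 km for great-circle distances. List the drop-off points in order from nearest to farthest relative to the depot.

D, C, B, A, E

Distance from the depot at (lat -10.117°, lon -177.571°) to each:
D (lat -11.279°, lon -176.844°): 151.7 km
C (lat -10.541°, lon -176.168°): 160.6 km
B (lat -13.868°, lon -177.413°): 417.4 km
A (lat -7.662°, lon -174.555°): 429.3 km
E (lat -8.621°, lon -173.713°): 454.8 km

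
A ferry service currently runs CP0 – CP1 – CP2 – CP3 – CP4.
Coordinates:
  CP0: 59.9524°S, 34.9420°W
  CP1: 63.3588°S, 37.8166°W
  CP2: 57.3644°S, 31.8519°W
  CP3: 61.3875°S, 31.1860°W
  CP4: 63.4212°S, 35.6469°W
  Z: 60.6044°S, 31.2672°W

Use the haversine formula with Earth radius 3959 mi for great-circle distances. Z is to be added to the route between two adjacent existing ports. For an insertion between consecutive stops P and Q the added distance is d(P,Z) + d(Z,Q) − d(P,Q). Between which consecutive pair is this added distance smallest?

between CP2 and CP3

Added distance for inserting Z between each consecutive pair:
CP0–CP1: 165.3 mi
CP1–CP2: 48.8 mi
CP2–CP3: 0.0 mi
CP3–CP4: 94.8 mi
Smallest added distance is 0.0 mi, inserting between CP2 and CP3.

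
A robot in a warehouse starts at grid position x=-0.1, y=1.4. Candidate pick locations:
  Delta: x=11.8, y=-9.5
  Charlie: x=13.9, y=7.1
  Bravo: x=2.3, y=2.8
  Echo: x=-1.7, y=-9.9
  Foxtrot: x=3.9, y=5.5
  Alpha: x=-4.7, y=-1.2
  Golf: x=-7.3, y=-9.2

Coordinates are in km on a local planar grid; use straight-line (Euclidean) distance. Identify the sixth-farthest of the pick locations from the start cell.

Alpha

Distance to each, sorted:
Delta: 16.1 km
Charlie: 15.1 km
Golf: 12.8 km
Echo: 11.4 km
Foxtrot: 5.7 km
Alpha: 5.3 km
Bravo: 2.8 km
The sixth-farthest is Alpha at 5.3 km.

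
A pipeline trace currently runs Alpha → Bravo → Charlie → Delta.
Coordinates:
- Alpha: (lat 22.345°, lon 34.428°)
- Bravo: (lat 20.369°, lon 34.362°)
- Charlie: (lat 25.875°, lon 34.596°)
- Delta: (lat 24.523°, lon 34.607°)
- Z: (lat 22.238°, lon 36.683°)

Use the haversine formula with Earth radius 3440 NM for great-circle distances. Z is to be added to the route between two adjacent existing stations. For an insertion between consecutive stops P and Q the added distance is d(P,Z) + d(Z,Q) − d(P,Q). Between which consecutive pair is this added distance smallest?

Added distance for inserting Z between each consecutive pair:
Alpha–Bravo: 178.3 NM
Bravo–Charlie: 87.3 NM
Charlie–Delta: 344.0 NM
Smallest added distance is 87.3 NM, inserting between Bravo and Charlie.

between Bravo and Charlie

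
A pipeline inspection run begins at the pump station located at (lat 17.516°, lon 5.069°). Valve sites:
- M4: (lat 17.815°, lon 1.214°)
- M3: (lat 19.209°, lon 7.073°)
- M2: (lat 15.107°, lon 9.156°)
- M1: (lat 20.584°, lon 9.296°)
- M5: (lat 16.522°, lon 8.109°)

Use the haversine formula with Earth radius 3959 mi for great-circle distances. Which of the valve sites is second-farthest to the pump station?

Distances from the pump station ((lat 17.516°, lon 5.069°)):
M1: 348.0 mi
M2: 318.0 mi
M4: 254.6 mi
M5: 212.3 mi
M3: 175.9 mi
The second-farthest is M2 at 318.0 mi.

M2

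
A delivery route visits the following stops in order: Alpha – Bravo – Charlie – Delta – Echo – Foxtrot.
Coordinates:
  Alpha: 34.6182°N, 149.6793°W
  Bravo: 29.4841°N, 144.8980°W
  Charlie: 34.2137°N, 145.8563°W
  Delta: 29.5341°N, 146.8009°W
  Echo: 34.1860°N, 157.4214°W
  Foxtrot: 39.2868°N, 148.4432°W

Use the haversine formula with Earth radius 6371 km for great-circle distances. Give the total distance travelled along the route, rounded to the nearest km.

3896 km

Leg distances:
Alpha→Bravo: 727.1 km  (cumulative 727.1 km)
Bravo→Charlie: 533.6 km  (cumulative 1260.7 km)
Charlie→Delta: 527.9 km  (cumulative 1788.6 km)
Delta→Echo: 1127.7 km  (cumulative 2916.3 km)
Echo→Foxtrot: 979.9 km  (cumulative 3896.2 km)
Total route length ≈ 3896 km.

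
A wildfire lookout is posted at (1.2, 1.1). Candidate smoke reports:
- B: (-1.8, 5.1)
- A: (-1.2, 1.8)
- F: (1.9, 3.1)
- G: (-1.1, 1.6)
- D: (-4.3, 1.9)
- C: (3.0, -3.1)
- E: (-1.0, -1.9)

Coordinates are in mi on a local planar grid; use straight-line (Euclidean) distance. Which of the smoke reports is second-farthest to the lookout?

Distance to each, sorted:
D: 5.6 mi
B: 5.0 mi
C: 4.6 mi
E: 3.7 mi
A: 2.5 mi
G: 2.4 mi
F: 2.1 mi
The second-farthest is B at 5.0 mi.

B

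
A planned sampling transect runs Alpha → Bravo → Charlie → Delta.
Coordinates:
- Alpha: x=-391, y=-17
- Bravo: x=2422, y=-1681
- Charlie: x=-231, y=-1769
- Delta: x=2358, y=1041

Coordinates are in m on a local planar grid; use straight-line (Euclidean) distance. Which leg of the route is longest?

Charlie–Delta

Leg distances:
Alpha→Bravo: 3268.3 m
Bravo→Charlie: 2654.5 m
Charlie→Delta: 3820.9 m
The longest leg is Charlie–Delta at 3820.9 m.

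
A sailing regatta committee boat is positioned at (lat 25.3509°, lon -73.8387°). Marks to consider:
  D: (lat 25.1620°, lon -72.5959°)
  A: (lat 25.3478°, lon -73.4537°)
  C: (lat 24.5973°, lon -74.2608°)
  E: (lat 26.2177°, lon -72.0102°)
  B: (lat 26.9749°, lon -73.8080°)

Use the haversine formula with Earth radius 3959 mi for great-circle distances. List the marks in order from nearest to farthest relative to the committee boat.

A, C, D, B, E

Computing each great-circle distance from (lat 25.3509°, lon -73.8387°):
A (lat 25.3478°, lon -73.4537°): 24.0 mi
C (lat 24.5973°, lon -74.2608°): 58.4 mi
D (lat 25.1620°, lon -72.5959°): 78.8 mi
B (lat 26.9749°, lon -73.8080°): 112.2 mi
E (lat 26.2177°, lon -72.0102°): 128.6 mi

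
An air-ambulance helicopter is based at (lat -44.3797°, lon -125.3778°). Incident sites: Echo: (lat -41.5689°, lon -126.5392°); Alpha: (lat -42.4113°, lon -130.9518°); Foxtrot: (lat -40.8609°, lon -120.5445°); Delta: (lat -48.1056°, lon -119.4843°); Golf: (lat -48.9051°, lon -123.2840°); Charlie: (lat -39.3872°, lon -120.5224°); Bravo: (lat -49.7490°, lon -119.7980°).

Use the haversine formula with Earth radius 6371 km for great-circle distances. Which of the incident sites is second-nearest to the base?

Alpha

Distance to each, sorted:
Echo: 326.5 km
Alpha: 500.6 km
Golf: 527.9 km
Foxtrot: 556.1 km
Delta: 613.7 km
Charlie: 685.1 km
Bravo: 731.0 km
The second-nearest is Alpha at 500.6 km.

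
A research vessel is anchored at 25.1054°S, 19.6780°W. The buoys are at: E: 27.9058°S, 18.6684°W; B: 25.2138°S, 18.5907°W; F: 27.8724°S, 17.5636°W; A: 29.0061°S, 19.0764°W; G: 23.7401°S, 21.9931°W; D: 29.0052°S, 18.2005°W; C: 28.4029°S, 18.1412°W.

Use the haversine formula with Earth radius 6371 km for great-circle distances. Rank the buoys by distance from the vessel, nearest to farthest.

B, G, E, F, C, A, D

Computing each great-circle distance from 25.1054°S, 19.6780°W:
B 25.2138°S, 18.5907°W: 110.1 km
G 23.7401°S, 21.9931°W: 279.3 km
E 27.9058°S, 18.6684°W: 327.2 km
F 27.8724°S, 17.5636°W: 372.7 km
C 28.4029°S, 18.1412°W: 397.1 km
A 29.0061°S, 19.0764°W: 437.8 km
D 29.0052°S, 18.2005°W: 457.6 km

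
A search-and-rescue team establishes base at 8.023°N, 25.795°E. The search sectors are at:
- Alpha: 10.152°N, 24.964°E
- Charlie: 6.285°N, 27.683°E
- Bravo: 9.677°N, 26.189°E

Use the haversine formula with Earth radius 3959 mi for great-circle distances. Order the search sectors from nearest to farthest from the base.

Distances from the base:
Bravo 9.677°N, 26.189°E: 117.4 mi
Alpha 10.152°N, 24.964°E: 157.7 mi
Charlie 6.285°N, 27.683°E: 176.6 mi

Bravo, Alpha, Charlie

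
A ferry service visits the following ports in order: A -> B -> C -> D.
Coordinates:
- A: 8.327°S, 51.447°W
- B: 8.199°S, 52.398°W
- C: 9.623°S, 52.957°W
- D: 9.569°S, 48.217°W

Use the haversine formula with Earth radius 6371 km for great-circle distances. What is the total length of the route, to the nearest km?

795 km

Leg distances:
A→B: 105.6 km  (cumulative 105.6 km)
B→C: 169.8 km  (cumulative 275.4 km)
C→D: 519.7 km  (cumulative 795.2 km)
Total route length ≈ 795 km.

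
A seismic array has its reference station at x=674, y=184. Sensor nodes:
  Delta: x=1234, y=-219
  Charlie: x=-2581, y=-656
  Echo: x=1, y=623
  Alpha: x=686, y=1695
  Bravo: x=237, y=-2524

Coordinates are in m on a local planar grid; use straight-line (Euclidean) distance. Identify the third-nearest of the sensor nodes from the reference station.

Distance to each, sorted:
Delta: 689.9 m
Echo: 803.5 m
Alpha: 1511.0 m
Bravo: 2743.0 m
Charlie: 3361.6 m
The third-nearest is Alpha at 1511.0 m.

Alpha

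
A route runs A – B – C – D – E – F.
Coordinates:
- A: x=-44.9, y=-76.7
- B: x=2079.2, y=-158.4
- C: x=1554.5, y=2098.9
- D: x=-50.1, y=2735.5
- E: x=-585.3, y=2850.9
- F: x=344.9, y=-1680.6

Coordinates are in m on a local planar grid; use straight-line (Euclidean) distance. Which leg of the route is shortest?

Leg distances:
A→B: 2125.7 m
B→C: 2317.5 m
C→D: 1726.3 m
D→E: 547.5 m
E→F: 4626.0 m
The shortest leg is D–E at 547.5 m.

D–E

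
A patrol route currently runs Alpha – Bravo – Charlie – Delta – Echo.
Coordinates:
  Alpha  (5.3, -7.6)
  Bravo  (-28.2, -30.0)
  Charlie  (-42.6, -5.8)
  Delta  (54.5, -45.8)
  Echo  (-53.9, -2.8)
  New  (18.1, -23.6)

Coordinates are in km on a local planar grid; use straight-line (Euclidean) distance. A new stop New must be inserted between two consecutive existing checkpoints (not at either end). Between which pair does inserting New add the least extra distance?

between Charlie and Delta

Added distance for inserting New between each consecutive pair:
Alpha–Bravo: 26.9 km
Bravo–Charlie: 81.8 km
Charlie–Delta: 0.9 km
Delta–Echo: 1.0 km
Smallest added distance is 0.9 km, inserting between Charlie and Delta.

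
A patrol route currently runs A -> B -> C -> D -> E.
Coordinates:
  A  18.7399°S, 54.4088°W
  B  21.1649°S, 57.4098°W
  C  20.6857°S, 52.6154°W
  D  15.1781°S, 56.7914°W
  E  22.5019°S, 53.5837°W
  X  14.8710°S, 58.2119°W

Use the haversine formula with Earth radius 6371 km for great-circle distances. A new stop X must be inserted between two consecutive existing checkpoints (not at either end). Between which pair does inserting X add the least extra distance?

Added distance for inserting X between each consecutive pair:
A–B: 882.0 km
B–C: 1081.0 km
C–D: 278.1 km
D–E: 253.2 km
Smallest added distance is 253.2 km, inserting between D and E.

between D and E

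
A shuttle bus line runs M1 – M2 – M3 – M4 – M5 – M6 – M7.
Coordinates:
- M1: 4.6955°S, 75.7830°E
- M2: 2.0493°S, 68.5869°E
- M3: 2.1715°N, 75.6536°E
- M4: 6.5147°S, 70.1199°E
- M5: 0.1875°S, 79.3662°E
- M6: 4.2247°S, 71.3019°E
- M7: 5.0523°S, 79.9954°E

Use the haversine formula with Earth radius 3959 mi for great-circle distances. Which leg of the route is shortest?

Leg distances:
M1→M2: 528.9 mi
M2→M3: 568.7 mi
M3→M4: 711.3 mi
M4→M5: 773.0 mi
M5→M6: 622.7 mi
M6→M7: 601.4 mi
The shortest leg is M1–M2 at 528.9 mi.

M1–M2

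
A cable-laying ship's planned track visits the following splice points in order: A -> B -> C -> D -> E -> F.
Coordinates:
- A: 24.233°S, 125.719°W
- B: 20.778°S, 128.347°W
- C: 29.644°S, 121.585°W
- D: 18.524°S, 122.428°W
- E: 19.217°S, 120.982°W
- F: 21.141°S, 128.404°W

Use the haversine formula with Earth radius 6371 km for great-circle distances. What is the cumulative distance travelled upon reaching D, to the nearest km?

2906 km

Leg distances:
A→B: 469.5 km  (cumulative 469.5 km)
B→C: 1197.1 km  (cumulative 1666.6 km)
C→D: 1239.4 km  (cumulative 2906.0 km)
Cumulative distance at D ≈ 2906 km.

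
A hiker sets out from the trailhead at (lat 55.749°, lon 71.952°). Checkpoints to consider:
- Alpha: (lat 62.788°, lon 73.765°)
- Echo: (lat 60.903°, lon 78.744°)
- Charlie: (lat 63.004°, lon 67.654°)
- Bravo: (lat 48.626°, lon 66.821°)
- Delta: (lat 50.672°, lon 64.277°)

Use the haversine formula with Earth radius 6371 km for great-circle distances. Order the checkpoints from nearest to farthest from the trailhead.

Computing each great-circle distance from (lat 55.749°, lon 71.952°):
Echo (lat 60.903°, lon 78.744°): 696.2 km
Delta (lat 50.672°, lon 64.277°): 760.6 km
Alpha (lat 62.788°, lon 73.765°): 789.4 km
Charlie (lat 63.004°, lon 67.654°): 842.2 km
Bravo (lat 48.626°, lon 66.821°): 865.3 km

Echo, Delta, Alpha, Charlie, Bravo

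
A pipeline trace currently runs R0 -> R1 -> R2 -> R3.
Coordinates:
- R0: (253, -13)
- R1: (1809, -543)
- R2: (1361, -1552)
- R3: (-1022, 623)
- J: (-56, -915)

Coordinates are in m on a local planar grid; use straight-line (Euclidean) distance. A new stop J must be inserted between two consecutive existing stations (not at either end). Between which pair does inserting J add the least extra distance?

Added distance for inserting J between each consecutive pair:
R0–R1: 1211.4 m
R1–R2: 2351.3 m
R2–R3: 143.5 m
Smallest added distance is 143.5 m, inserting between R2 and R3.

between R2 and R3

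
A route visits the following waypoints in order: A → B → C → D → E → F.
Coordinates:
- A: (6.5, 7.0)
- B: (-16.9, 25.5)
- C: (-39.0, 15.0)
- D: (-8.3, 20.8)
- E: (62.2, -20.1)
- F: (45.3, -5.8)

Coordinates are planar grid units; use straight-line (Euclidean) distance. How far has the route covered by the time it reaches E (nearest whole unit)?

Leg distances:
A→B: 29.8  (cumulative 29.8)
B→C: 24.5  (cumulative 54.3)
C→D: 31.2  (cumulative 85.5)
D→E: 81.5  (cumulative 167.0)
Cumulative distance at E ≈ 167.

167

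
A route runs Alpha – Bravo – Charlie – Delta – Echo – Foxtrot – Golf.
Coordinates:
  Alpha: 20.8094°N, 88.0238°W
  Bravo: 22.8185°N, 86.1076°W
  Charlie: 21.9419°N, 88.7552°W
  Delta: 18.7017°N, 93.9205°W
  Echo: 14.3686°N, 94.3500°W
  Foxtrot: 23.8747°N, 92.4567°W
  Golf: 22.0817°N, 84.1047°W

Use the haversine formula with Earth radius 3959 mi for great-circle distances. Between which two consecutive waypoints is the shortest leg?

Leg distances:
Alpha→Bravo: 185.4 mi
Bravo→Charlie: 179.7 mi
Charlie→Delta: 402.6 mi
Delta→Echo: 300.8 mi
Echo→Foxtrot: 668.3 mi
Foxtrot→Golf: 545.5 mi
The shortest leg is Bravo–Charlie at 179.7 mi.

Bravo–Charlie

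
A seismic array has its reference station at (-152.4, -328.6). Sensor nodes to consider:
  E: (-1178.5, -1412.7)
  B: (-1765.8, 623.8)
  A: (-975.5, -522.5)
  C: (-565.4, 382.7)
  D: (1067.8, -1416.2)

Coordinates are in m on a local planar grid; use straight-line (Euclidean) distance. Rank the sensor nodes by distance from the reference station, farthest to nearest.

B, D, E, A, C

Distances from the reference station:
B (-1765.8, 623.8): 1873.5 m
D (1067.8, -1416.2): 1634.6 m
E (-1178.5, -1412.7): 1492.7 m
A (-975.5, -522.5): 845.6 m
C (-565.4, 382.7): 822.5 m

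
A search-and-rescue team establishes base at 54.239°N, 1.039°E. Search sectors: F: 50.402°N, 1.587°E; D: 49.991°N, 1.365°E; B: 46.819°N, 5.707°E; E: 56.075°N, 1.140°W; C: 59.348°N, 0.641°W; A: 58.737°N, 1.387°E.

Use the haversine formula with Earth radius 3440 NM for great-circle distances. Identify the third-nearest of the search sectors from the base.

Distance to each, sorted:
E: 133.2 NM
F: 231.2 NM
D: 255.3 NM
A: 270.3 NM
C: 311.6 NM
B: 479.5 NM
The third-nearest is D at 255.3 NM.

D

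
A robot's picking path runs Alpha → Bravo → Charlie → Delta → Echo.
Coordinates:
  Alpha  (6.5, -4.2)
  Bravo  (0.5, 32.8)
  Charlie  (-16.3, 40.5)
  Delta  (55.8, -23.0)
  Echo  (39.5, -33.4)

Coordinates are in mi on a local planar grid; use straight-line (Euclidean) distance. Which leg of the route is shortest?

Leg distances:
Alpha→Bravo: 37.5 mi
Bravo→Charlie: 18.5 mi
Charlie→Delta: 96.1 mi
Delta→Echo: 19.3 mi
The shortest leg is Bravo–Charlie at 18.5 mi.

Bravo–Charlie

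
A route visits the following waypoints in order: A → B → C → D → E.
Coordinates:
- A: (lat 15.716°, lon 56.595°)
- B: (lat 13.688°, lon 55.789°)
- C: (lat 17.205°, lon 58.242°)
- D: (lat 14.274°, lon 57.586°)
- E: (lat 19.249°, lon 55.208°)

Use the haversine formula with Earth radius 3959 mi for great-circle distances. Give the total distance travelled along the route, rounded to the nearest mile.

Leg distances:
A→B: 150.1 mi  (cumulative 150.1 mi)
B→C: 292.8 mi  (cumulative 442.9 mi)
C→D: 207.2 mi  (cumulative 650.1 mi)
D→E: 378.0 mi  (cumulative 1028.1 mi)
Total route length ≈ 1028 mi.

1028 mi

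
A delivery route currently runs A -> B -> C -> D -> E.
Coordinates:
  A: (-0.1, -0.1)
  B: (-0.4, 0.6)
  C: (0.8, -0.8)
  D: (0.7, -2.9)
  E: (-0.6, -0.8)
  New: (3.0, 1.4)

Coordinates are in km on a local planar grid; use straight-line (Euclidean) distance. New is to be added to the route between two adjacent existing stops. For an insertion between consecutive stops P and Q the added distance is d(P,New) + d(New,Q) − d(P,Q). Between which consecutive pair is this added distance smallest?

Added distance for inserting New between each consecutive pair:
A–B: 6.2 km
B–C: 4.8 km
C–D: 5.9 km
D–E: 6.6 km
Smallest added distance is 4.8 km, inserting between B and C.

between B and C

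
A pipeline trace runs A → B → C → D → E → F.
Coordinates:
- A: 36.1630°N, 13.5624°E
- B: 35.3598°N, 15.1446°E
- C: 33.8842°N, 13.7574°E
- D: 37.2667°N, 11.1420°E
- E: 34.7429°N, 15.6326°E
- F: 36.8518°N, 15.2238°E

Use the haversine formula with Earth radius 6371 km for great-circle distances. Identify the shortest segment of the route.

A–B

Leg distances:
A→B: 168.4 km
B→C: 207.4 km
C→D: 444.3 km
D→E: 491.8 km
E→F: 237.4 km
The shortest leg is A–B at 168.4 km.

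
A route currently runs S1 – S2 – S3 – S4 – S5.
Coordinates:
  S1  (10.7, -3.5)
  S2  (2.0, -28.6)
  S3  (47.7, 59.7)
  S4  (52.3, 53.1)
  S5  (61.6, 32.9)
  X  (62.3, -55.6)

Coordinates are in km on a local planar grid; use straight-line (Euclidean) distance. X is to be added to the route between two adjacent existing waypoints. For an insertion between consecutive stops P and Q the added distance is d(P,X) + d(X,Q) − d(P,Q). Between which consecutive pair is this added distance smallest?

between S2 and S3

Added distance for inserting X between each consecutive pair:
S1–S2: 112.8 km
S2–S3: 82.9 km
S3–S4: 217.3 km
S4–S5: 175.4 km
Smallest added distance is 82.9 km, inserting between S2 and S3.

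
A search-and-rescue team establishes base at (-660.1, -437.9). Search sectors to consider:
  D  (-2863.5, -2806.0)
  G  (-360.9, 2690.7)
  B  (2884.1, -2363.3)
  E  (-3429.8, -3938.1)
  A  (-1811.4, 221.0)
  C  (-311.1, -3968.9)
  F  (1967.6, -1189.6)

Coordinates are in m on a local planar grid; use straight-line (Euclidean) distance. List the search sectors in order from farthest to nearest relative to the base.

E, B, C, D, G, F, A

Distance from the base at (-660.1, -437.9) to each:
E (-3429.8, -3938.1): 4463.5 m
B (2884.1, -2363.3): 4033.4 m
C (-311.1, -3968.9): 3548.2 m
D (-2863.5, -2806.0): 3234.6 m
G (-360.9, 2690.7): 3142.9 m
F (1967.6, -1189.6): 2733.1 m
A (-1811.4, 221.0): 1326.5 m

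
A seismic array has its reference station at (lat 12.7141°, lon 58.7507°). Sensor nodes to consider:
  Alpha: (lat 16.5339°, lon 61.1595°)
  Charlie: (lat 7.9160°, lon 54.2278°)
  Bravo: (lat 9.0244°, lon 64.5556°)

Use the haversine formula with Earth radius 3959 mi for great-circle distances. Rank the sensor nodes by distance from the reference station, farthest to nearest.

Bravo, Charlie, Alpha

Distances from the reference station:
Bravo (lat 9.0244°, lon 64.5556°): 469.1 mi
Charlie (lat 7.9160°, lon 54.2278°): 452.1 mi
Alpha (lat 16.5339°, lon 61.1595°): 309.2 mi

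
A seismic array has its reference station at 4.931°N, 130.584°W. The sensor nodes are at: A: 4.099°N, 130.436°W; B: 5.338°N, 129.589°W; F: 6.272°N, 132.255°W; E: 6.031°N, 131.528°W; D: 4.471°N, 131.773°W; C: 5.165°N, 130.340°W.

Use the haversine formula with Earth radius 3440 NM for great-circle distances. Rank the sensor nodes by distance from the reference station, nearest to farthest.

C, A, B, D, E, F

Computing each great-circle distance from 4.931°N, 130.584°W:
C 5.165°N, 130.340°W: 20.3 NM
A 4.099°N, 130.436°W: 50.7 NM
B 5.338°N, 129.589°W: 64.3 NM
D 4.471°N, 131.773°W: 76.3 NM
E 6.031°N, 131.528°W: 86.9 NM
F 6.272°N, 132.255°W: 128.3 NM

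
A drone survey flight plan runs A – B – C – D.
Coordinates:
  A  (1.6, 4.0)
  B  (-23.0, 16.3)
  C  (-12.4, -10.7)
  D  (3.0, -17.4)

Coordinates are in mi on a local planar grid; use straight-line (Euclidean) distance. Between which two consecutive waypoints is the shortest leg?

C–D

Leg distances:
A→B: 27.5 mi
B→C: 29.0 mi
C→D: 16.8 mi
The shortest leg is C–D at 16.8 mi.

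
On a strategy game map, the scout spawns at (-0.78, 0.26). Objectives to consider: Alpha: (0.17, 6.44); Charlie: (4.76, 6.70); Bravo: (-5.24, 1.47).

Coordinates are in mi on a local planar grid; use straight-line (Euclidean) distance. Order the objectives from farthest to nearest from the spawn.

Charlie, Alpha, Bravo

Distances from the spawn:
Charlie (4.76, 6.70): 8.5 mi
Alpha (0.17, 6.44): 6.3 mi
Bravo (-5.24, 1.47): 4.6 mi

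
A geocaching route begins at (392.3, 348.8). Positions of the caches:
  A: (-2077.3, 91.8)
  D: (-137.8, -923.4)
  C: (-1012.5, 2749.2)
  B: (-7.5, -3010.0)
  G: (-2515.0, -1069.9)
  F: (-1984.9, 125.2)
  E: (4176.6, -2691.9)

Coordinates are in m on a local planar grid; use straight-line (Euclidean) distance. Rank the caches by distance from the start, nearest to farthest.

Computing each straight-line distance from (392.3, 348.8):
D (-137.8, -923.4): 1378.2 m
F (-1984.9, 125.2): 2387.7 m
A (-2077.3, 91.8): 2482.9 m
C (-1012.5, 2749.2): 2781.3 m
G (-2515.0, -1069.9): 3235.0 m
B (-7.5, -3010.0): 3382.5 m
E (4176.6, -2691.9): 4854.6 m

D, F, A, C, G, B, E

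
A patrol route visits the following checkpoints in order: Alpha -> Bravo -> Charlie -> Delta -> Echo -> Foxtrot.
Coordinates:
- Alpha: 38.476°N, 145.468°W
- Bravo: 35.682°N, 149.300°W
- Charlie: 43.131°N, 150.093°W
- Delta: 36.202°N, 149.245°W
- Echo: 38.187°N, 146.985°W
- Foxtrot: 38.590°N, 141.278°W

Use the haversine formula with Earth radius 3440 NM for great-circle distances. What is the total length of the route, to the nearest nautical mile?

Leg distances:
Alpha→Bravo: 248.6 NM  (cumulative 248.6 NM)
Bravo→Charlie: 448.7 NM  (cumulative 697.4 NM)
Charlie→Delta: 417.8 NM  (cumulative 1115.2 NM)
Delta→Echo: 160.9 NM  (cumulative 1276.1 NM)
Echo→Foxtrot: 269.6 NM  (cumulative 1545.7 NM)
Total route length ≈ 1546 NM.

1546 NM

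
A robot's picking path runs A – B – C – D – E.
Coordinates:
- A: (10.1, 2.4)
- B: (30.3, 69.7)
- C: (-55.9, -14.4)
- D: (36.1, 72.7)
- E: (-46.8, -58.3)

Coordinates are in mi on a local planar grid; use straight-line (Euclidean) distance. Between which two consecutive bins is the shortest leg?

Leg distances:
A→B: 70.3 mi
B→C: 120.4 mi
C→D: 126.7 mi
D→E: 155.0 mi
The shortest leg is A–B at 70.3 mi.

A–B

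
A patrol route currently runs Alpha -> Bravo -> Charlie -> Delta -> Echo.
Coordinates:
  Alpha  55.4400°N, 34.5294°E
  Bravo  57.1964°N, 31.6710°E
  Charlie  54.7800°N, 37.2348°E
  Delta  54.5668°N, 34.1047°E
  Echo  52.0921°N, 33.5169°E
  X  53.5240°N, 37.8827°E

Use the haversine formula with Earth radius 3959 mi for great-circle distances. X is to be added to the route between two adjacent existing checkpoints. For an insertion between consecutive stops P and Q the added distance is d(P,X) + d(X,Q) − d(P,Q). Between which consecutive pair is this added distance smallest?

Added distance for inserting X between each consecutive pair:
Alpha–Bravo: 377.1 mi
Bravo–Charlie: 170.3 mi
Charlie–Delta: 134.1 mi
Delta–Echo: 204.0 mi
Smallest added distance is 134.1 mi, inserting between Charlie and Delta.

between Charlie and Delta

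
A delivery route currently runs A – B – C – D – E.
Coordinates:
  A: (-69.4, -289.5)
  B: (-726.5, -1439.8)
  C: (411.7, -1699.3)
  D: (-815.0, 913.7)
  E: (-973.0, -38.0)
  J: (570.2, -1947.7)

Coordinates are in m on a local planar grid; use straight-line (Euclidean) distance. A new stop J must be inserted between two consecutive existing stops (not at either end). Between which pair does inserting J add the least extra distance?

Added distance for inserting J between each consecutive pair:
A–B: 1845.1 m
B–C: 519.9 m
C–D: 587.1 m
D–E: 4669.6 m
Smallest added distance is 519.9 m, inserting between B and C.

between B and C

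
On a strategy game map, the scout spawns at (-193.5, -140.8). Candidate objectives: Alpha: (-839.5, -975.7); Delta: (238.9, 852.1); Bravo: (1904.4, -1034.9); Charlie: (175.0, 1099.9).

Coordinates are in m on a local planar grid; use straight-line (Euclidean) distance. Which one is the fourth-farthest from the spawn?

Alpha

Distances from the spawn ((-193.5, -140.8)):
Bravo: 2280.5 m
Charlie: 1294.3 m
Delta: 1083.0 m
Alpha: 1055.6 m
The fourth-farthest is Alpha at 1055.6 m.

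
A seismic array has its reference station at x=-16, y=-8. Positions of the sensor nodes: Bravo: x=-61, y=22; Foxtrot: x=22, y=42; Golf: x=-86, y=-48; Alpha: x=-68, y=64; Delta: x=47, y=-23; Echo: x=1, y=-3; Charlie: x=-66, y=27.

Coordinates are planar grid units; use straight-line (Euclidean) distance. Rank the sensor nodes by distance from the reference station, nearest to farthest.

Computing each straight-line distance from x=-16, y=-8:
Echo x=1, y=-3: 17.7
Bravo x=-61, y=22: 54.1
Charlie x=-66, y=27: 61.0
Foxtrot x=22, y=42: 62.8
Delta x=47, y=-23: 64.8
Golf x=-86, y=-48: 80.6
Alpha x=-68, y=64: 88.8

Echo, Bravo, Charlie, Foxtrot, Delta, Golf, Alpha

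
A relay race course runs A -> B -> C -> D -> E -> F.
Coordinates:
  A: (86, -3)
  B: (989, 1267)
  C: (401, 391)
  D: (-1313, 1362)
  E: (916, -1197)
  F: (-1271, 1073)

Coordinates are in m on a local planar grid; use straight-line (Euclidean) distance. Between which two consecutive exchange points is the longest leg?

D–E

Leg distances:
A→B: 1558.3 m
B→C: 1055.0 m
C→D: 1969.9 m
D→E: 3393.7 m
E→F: 3152.1 m
The longest leg is D–E at 3393.7 m.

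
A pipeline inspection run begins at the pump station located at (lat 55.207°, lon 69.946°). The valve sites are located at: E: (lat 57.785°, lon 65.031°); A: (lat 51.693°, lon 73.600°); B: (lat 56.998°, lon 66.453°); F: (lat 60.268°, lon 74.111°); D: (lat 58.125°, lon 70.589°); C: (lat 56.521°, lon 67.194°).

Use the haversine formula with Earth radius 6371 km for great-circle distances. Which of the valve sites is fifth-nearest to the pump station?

A

Distances from the pump station ((lat 55.207°, lon 69.946°)):
C: 225.4 km
B: 294.2 km
D: 326.8 km
E: 416.0 km
A: 459.4 km
F: 614.4 km
The fifth-nearest is A at 459.4 km.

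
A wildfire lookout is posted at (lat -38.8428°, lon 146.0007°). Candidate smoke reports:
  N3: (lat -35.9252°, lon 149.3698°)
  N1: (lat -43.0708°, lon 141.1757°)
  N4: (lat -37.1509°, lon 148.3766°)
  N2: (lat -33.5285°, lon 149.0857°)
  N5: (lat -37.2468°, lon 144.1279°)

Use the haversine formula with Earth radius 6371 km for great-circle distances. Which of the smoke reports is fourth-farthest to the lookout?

N4

Distance to each, sorted:
N2: 652.5 km
N1: 620.4 km
N3: 440.2 km
N4: 280.6 km
N5: 241.6 km
The fourth-farthest is N4 at 280.6 km.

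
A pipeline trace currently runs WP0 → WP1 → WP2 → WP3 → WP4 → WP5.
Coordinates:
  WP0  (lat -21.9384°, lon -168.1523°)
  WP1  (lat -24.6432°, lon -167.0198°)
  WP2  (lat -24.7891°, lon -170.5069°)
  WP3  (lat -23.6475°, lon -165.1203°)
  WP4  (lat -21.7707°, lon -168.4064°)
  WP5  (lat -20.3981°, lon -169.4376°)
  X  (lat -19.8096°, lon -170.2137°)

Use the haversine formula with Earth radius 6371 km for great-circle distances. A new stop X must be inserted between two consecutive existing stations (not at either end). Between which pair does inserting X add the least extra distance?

Added distance for inserting X between each consecutive pair:
WP0–WP1: 626.9 km
WP1–WP2: 831.9 km
WP2–WP3: 671.1 km
WP3–WP4: 568.7 km
WP4–WP5: 205.6 km
Smallest added distance is 205.6 km, inserting between WP4 and WP5.

between WP4 and WP5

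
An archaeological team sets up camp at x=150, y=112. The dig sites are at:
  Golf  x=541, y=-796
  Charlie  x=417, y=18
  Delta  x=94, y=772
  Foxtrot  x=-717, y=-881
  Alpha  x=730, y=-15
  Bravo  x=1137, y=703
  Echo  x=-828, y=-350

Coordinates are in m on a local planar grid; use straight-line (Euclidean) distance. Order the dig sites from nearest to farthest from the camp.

Computing each straight-line distance from x=150, y=112:
Charlie x=417, y=18: 283.1 m
Alpha x=730, y=-15: 593.7 m
Delta x=94, y=772: 662.4 m
Golf x=541, y=-796: 988.6 m
Echo x=-828, y=-350: 1081.6 m
Bravo x=1137, y=703: 1150.4 m
Foxtrot x=-717, y=-881: 1318.2 m

Charlie, Alpha, Delta, Golf, Echo, Bravo, Foxtrot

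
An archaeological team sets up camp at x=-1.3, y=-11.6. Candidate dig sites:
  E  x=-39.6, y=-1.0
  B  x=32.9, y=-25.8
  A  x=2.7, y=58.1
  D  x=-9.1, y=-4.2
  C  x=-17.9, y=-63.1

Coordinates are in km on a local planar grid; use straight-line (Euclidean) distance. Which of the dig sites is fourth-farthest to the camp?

Distances from the camp (x=-1.3, y=-11.6):
A: 69.8 km
C: 54.1 km
E: 39.7 km
B: 37.0 km
D: 10.8 km
The fourth-farthest is B at 37.0 km.

B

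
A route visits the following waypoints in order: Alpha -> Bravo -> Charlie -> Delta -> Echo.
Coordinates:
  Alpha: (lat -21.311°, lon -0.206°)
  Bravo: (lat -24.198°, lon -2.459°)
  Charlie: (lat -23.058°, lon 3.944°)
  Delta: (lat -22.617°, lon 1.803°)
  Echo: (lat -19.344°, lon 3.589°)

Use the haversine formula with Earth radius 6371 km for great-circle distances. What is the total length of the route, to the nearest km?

Leg distances:
Alpha→Bravo: 395.5 km  (cumulative 395.5 km)
Bravo→Charlie: 664.4 km  (cumulative 1059.9 km)
Charlie→Delta: 224.8 km  (cumulative 1284.7 km)
Delta→Echo: 408.4 km  (cumulative 1693.2 km)
Total route length ≈ 1693 km.

1693 km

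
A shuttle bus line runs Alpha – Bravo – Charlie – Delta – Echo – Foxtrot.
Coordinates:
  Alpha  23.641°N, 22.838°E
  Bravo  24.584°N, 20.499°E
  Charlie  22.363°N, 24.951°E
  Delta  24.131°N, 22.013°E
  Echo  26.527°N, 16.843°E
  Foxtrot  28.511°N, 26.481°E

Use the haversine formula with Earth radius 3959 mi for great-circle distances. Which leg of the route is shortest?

Alpha–Bravo

Leg distances:
Alpha→Bravo: 161.3 mi
Bravo→Charlie: 321.2 mi
Charlie→Delta: 223.0 mi
Delta→Echo: 362.8 mi
Echo→Foxtrot: 606.1 mi
The shortest leg is Alpha–Bravo at 161.3 mi.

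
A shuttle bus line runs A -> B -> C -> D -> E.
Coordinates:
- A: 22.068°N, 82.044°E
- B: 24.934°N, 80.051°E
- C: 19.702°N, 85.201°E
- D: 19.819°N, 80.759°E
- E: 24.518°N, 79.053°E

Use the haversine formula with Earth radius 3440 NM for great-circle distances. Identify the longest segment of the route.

B–C

Leg distances:
A→B: 204.1 NM
B→C: 424.7 NM
C→D: 251.1 NM
D→E: 297.6 NM
The longest leg is B–C at 424.7 NM.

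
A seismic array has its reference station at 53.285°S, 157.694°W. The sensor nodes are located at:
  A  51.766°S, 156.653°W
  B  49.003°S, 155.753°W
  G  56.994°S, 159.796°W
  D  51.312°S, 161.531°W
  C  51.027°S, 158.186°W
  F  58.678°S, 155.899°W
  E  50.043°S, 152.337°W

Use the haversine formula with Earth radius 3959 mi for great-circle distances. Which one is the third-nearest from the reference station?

D

Distances from the reference station (53.285°S, 157.694°W):
A: 113.7 mi
C: 157.4 mi
D: 211.8 mi
G: 269.4 mi
B: 307.6 mi
E: 320.6 mi
F: 379.0 mi
The third-nearest is D at 211.8 mi.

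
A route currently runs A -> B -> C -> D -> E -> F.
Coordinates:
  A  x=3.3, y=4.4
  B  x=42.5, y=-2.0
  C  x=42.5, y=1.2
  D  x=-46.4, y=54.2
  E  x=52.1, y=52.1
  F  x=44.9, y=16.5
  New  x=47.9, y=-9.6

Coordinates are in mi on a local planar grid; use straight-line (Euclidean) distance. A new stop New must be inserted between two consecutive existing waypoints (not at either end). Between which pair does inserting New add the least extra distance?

between A and B

Added distance for inserting New between each consecutive pair:
A–B: 16.3 mi
B–C: 18.2 mi
C–D: 22.4 mi
D–E: 77.2 mi
E–F: 51.8 mi
Smallest added distance is 16.3 mi, inserting between A and B.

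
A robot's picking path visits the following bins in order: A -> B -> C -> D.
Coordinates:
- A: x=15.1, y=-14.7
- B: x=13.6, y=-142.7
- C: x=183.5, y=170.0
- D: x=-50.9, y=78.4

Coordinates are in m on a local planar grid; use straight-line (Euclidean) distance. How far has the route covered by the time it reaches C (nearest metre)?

484 m

Leg distances:
A→B: 128.0 m  (cumulative 128.0 m)
B→C: 355.9 m  (cumulative 483.9 m)
Cumulative distance at C ≈ 484 m.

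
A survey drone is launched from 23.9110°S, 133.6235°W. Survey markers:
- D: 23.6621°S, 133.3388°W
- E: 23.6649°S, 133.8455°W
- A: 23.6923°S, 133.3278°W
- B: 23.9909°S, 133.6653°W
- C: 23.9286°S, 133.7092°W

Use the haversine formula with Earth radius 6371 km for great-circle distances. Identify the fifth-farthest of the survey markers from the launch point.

C

Distance to each, sorted:
D: 40.1 km
A: 38.7 km
E: 35.5 km
B: 9.8 km
C: 8.9 km
The fifth-farthest is C at 8.9 km.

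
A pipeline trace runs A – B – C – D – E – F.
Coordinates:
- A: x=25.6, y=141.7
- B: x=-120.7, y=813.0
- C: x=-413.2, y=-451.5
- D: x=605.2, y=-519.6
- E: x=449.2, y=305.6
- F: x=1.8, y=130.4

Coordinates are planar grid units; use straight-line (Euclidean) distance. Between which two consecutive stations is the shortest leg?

E–F

Leg distances:
A→B: 687.1
B→C: 1297.9
C→D: 1020.7
D→E: 839.8
E→F: 480.5
The shortest leg is E–F at 480.5.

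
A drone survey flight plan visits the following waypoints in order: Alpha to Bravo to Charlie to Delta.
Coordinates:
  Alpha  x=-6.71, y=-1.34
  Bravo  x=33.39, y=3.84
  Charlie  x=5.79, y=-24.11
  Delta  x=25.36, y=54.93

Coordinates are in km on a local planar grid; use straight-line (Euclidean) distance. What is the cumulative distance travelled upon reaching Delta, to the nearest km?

161 km

Leg distances:
Alpha→Bravo: 40.4 km  (cumulative 40.4 km)
Bravo→Charlie: 39.3 km  (cumulative 79.7 km)
Charlie→Delta: 81.4 km  (cumulative 161.1 km)
Cumulative distance at Delta ≈ 161 km.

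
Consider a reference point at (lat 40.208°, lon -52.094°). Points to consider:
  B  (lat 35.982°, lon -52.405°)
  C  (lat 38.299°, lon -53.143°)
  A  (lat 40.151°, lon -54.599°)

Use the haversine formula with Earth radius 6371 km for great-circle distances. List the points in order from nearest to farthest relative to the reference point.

Distances from the reference point:
A (lat 40.151°, lon -54.599°): 212.9 km
C (lat 38.299°, lon -53.143°): 230.7 km
B (lat 35.982°, lon -52.405°): 470.7 km

A, C, B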